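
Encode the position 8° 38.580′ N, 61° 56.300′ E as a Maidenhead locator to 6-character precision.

MJ08xp

Offset from 180°W / 90°S: lon 241.9383°, lat 98.6430°.
Field: lon ⌊241.9383/20⌋ = 12 → M; lat ⌊98.6430/10⌋ = 9 → J.
Square: lon ⌊1.9383/2⌋ = 0; lat ⌊8.6430/1⌋ = 8.
Subsquare: lon ⌊1.9383/0.0833333⌋ = 23 → x; lat ⌊0.6430/0.0416667⌋ = 15 → p.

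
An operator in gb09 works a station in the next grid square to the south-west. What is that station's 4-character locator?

Longitude square 0; −1 → -1, wraps to 9, carry into field.
Longitude field G = 6; −1 → 5 = F.
Latitude square 9; −1 → 8.

FB98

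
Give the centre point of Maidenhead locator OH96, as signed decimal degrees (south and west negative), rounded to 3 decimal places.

Field O=14, H=7: +14·20° lon, +7·10° lat → SW at lon 100°, lat -20°.
Square 9, 6: +9·2° lon, +6·1° lat → SW at lon 118°, lat -14°.
Cell spans 2° lon × 1° lat. Centre is SW corner plus half of each.
latitude -13.500, longitude 119.000.

-13.500, 119.000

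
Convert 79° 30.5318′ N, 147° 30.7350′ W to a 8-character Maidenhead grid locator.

Add 180° to longitude and 90° to latitude: 32.48775, 169.50886.
Field: 32.48775/20 → 1 → B, 169.50886/10 → 16 → Q; chars BQ.
Square: 12.48775/2 → 6, 9.50886/1 → 9; chars 69.
Subsquare: 0.48775/0.0833333 → 5 → f, 0.50886/0.0416667 → 12 → m; chars fm.
Extended square: 0.07108/0.00833333 → 8, 0.00886/0.00416667 → 2; chars 82.

BQ69fm82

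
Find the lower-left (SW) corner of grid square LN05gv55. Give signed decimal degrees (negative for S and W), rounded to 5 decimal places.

Field L=11, N=13: +11·20° lon, +13·10° lat → SW at lon 40°, lat 40°.
Square 0, 5: +0·2° lon, +5·1° lat → SW at lon 40°, lat 45°.
Subsquare g=6, v=21: +6·0.0833333° lon, +21·0.0416667° lat → SW at lon 40.5°, lat 45.875°.
Extended square 5, 5: +5·0.00833333° lon, +5·0.00416667° lat → SW at lon 40.5417°, lat 45.8958°.
latitude 45.89583, longitude 40.54167.

45.89583, 40.54167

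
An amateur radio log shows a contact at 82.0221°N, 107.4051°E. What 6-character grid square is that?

Add 180° to longitude and 90° to latitude: 287.4051, 172.0221.
Field: 287.4051/20 → 14 → O, 172.0221/10 → 17 → R; chars OR.
Square: 7.4051/2 → 3, 2.0221/1 → 2; chars 32.
Subsquare: 1.4051/0.0833333 → 16 → q, 0.0221/0.0416667 → 0 → a; chars qa.

OR32qa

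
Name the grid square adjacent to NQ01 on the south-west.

MQ90

Longitude square 0; −1 → -1, wraps to 9, carry into field.
Longitude field N = 13; −1 → 12 = M.
Latitude square 1; −1 → 0.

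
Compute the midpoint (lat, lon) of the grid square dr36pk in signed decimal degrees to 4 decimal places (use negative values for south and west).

86.4375, -112.7083

Field D=3, R=17: +3·20° lon, +17·10° lat → SW at lon -120°, lat 80°.
Square 3, 6: +3·2° lon, +6·1° lat → SW at lon -114°, lat 86°.
Subsquare p=15, k=10: +15·0.0833333° lon, +10·0.0416667° lat → SW at lon -112.75°, lat 86.4167°.
Cell spans 0.0833333° lon × 0.0416667° lat. Centre is SW corner plus half of each.
latitude 86.4375, longitude -112.7083.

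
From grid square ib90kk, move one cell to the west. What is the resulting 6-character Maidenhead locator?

Longitude subsquare k = 10; −1 → 9 = j.
The latitude characters are unchanged.

IB90jk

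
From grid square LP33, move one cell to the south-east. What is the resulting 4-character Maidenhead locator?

LP42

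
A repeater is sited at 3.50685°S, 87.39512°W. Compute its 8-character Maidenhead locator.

Add 180° to longitude and 90° to latitude: 92.60488, 86.49315.
Field (20°×10°, letters A–R): 92.60488/20 → 4 → E, 86.49315/10 → 8 → I; chars EI.
Square (2°×1°, digits 0–9): 12.60488/2 → 6, 6.49315/1 → 6; chars 66.
Subsquare (5′×2.5′, letters a–x): 0.60488/0.0833333 → 7 → h, 0.49315/0.0416667 → 11 → l; chars hl.
Extended square (30″×15″, digits 0–9): 0.02155/0.00833333 → 2, 0.03482/0.00416667 → 8; chars 28.

EI66hl28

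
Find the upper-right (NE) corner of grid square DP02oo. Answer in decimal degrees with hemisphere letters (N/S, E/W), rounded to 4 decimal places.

62.6250° N, 118.7500° W

Field D=3, P=15: +3·20° lon, +15·10° lat → SW at lon -120°, lat 60°.
Square 0, 2: +0·2° lon, +2·1° lat → SW at lon -120°, lat 62°.
Subsquare o=14, o=14: +14·0.0833333° lon, +14·0.0416667° lat → SW at lon -118.833°, lat 62.5833°.
Cell spans 0.0833333° lon × 0.0416667° lat. NE corner is SW corner plus one full cell.
latitude 62.6250° N, longitude 118.7500° W.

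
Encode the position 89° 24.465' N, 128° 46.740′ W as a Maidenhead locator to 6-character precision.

CR59oj

Offset from 180°W / 90°S: lon 51.2210°, lat 179.4077°.
Field: 51.2210/20 → 2 → C, 179.4077/10 → 17 → R; chars CR.
Square: 11.2210/2 → 5, 9.4077/1 → 9; chars 59.
Subsquare: 1.2210/0.0833333 → 14 → o, 0.4077/0.0416667 → 9 → j; chars oj.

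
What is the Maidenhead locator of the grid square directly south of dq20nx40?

Latitude extended square 0; −1 → -1, wraps to 9, carry into subsquare.
Latitude subsquare x = 23; −1 → 22 = w.
The longitude characters are unchanged.

DQ20nw49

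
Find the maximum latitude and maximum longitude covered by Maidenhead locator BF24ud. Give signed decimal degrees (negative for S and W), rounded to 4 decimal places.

Field B=1, F=5: +1·20° lon, +5·10° lat → SW at lon -160°, lat -40°.
Square 2, 4: +2·2° lon, +4·1° lat → SW at lon -156°, lat -36°.
Subsquare u=20, d=3: +20·0.0833333° lon, +3·0.0416667° lat → SW at lon -154.333°, lat -35.875°.
Cell spans 0.0833333° lon × 0.0416667° lat. NE corner is SW corner plus one full cell.
latitude -35.8333, longitude -154.2500.

-35.8333, -154.2500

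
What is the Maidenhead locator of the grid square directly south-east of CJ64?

CJ73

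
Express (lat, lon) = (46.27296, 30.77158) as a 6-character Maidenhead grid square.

KN56jg

Shift to the Maidenhead origin (180°W, 90°S): lon 210.7716, lat 136.2730.
Field: 210.7716/20 → 10 → K, 136.2730/10 → 13 → N; chars KN.
Square: 10.7716/2 → 5, 6.2730/1 → 6; chars 56.
Subsquare: 0.7716/0.0833333 → 9 → j, 0.2730/0.0416667 → 6 → g; chars jg.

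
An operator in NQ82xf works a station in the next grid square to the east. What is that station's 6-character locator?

Longitude subsquare x = 23; +1 → 24, wraps to 0 = a, carry into square.
Longitude square 8; +1 → 9.
The latitude characters are unchanged.

NQ92af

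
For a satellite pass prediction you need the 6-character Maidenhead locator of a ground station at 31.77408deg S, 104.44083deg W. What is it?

DF78sf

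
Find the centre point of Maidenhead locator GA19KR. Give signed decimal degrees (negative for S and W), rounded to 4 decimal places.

-80.2708, -57.1250

Field G=6, A=0: +6·20° lon, +0·10° lat → SW at lon -60°, lat -90°.
Square 1, 9: +1·2° lon, +9·1° lat → SW at lon -58°, lat -81°.
Subsquare k=10, r=17: +10·0.0833333° lon, +17·0.0416667° lat → SW at lon -57.1667°, lat -80.2917°.
Cell spans 0.0833333° lon × 0.0416667° lat. Centre is SW corner plus half of each.
latitude -80.2708, longitude -57.1250.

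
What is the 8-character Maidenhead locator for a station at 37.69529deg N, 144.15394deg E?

QM27bq86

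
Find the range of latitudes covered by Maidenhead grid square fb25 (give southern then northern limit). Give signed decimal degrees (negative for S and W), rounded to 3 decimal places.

-75.000, -74.000

Field F=5, B=1: +5·20° lon, +1·10° lat → SW at lon -80°, lat -80°.
Square 2, 5: +2·2° lon, +5·1° lat → SW at lon -76°, lat -75°.
Cell spans 2° lon × 1° lat.
south -75.000, north -74.000.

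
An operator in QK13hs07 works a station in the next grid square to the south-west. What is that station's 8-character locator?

QK13gs96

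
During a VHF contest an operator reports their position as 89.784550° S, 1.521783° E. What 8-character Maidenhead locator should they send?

JA00sf21

Offset from 180°W / 90°S: lon 181.52178°, lat 0.21545°.
Field: lon ⌊181.52178/20⌋ = 9 → J; lat ⌊0.21545/10⌋ = 0 → A.
Square: lon ⌊1.52178/2⌋ = 0; lat ⌊0.21545/1⌋ = 0.
Subsquare: lon ⌊1.52178/0.0833333⌋ = 18 → s; lat ⌊0.21545/0.0416667⌋ = 5 → f.
Extended square: lon ⌊0.02178/0.00833333⌋ = 2; lat ⌊0.00712/0.00416667⌋ = 1.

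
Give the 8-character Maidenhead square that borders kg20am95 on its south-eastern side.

Longitude extended square 9; +1 → 10, wraps to 0, carry into subsquare.
Longitude subsquare a = 0; +1 → 1 = b.
Latitude extended square 5; −1 → 4.

KG20bm04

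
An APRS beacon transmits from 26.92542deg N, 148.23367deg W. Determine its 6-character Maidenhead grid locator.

BL56vw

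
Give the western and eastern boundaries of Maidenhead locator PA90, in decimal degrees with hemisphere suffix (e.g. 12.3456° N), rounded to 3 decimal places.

138.000° E, 140.000° E

Field P=15, A=0: +15·20° lon, +0·10° lat → SW at lon 120°, lat -90°.
Square 9, 0: +9·2° lon, +0·1° lat → SW at lon 138°, lat -90°.
Cell spans 2° lon × 1° lat.
west 138.000° E, east 140.000° E.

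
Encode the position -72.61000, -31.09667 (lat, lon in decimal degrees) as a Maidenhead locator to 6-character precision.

Add 180° to longitude and 90° to latitude: 148.9033, 17.3900.
Field (20°×10°, letters A–R): lon ⌊148.9033/20⌋ = 7 → H; lat ⌊17.3900/10⌋ = 1 → B.
Square (2°×1°, digits 0–9): lon ⌊8.9033/2⌋ = 4; lat ⌊7.3900/1⌋ = 7.
Subsquare (5′×2.5′, letters a–x): lon ⌊0.9033/0.0833333⌋ = 10 → k; lat ⌊0.3900/0.0416667⌋ = 9 → j.

HB47kj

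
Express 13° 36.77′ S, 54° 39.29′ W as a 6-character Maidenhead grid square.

GH26qj

Shift to the Maidenhead origin (180°W, 90°S): lon 125.3452, lat 76.3872.
Field: 125.3452/20 → 6 → G, 76.3872/10 → 7 → H; chars GH.
Square: 5.3452/2 → 2, 6.3872/1 → 6; chars 26.
Subsquare: 1.3452/0.0833333 → 16 → q, 0.3872/0.0416667 → 9 → j; chars qj.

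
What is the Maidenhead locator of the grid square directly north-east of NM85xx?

NM96aa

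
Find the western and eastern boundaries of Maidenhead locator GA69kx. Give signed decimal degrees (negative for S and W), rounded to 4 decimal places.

-47.1667, -47.0833

Field G=6, A=0: +6·20° lon, +0·10° lat → SW at lon -60°, lat -90°.
Square 6, 9: +6·2° lon, +9·1° lat → SW at lon -48°, lat -81°.
Subsquare k=10, x=23: +10·0.0833333° lon, +23·0.0416667° lat → SW at lon -47.1667°, lat -80.0417°.
Cell spans 0.0833333° lon × 0.0416667° lat.
west -47.1667, east -47.0833.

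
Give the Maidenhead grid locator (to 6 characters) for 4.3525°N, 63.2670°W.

Shift to the Maidenhead origin (180°W, 90°S): lon 116.7330, lat 94.3525.
Field: lon ⌊116.7330/20⌋ = 5 → F; lat ⌊94.3525/10⌋ = 9 → J.
Square: lon ⌊16.7330/2⌋ = 8; lat ⌊4.3525/1⌋ = 4.
Subsquare: lon ⌊0.7330/0.0833333⌋ = 8 → i; lat ⌊0.3525/0.0416667⌋ = 8 → i.

FJ84ii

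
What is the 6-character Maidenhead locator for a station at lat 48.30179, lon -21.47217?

HN98gh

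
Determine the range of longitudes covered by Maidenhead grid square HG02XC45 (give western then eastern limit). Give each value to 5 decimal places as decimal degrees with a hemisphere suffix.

Field H=7, G=6: +7·20° lon, +6·10° lat → SW at lon -40°, lat -30°.
Square 0, 2: +0·2° lon, +2·1° lat → SW at lon -40°, lat -28°.
Subsquare x=23, c=2: +23·0.0833333° lon, +2·0.0416667° lat → SW at lon -38.0833°, lat -27.9167°.
Extended square 4, 5: +4·0.00833333° lon, +5·0.00416667° lat → SW at lon -38.05°, lat -27.8958°.
Cell spans 0.00833333° lon × 0.00416667° lat.
west 38.05000° W, east 38.04167° W.

38.05000° W, 38.04167° W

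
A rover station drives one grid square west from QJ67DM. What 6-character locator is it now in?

Longitude subsquare d = 3; −1 → 2 = c.
The latitude characters are unchanged.

QJ67cm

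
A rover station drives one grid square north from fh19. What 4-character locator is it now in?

Latitude square 9; +1 → 10, wraps to 0, carry into field.
Latitude field H = 7; +1 → 8 = I.
The longitude characters are unchanged.

FI10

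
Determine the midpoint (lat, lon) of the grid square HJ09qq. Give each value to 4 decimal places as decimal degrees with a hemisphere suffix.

9.6875° N, 38.6250° W

Field H=7, J=9: +7·20° lon, +9·10° lat → SW at lon -40°, lat 0°.
Square 0, 9: +0·2° lon, +9·1° lat → SW at lon -40°, lat 9°.
Subsquare q=16, q=16: +16·0.0833333° lon, +16·0.0416667° lat → SW at lon -38.6667°, lat 9.66667°.
Cell spans 0.0833333° lon × 0.0416667° lat. Centre is SW corner plus half of each.
latitude 9.6875° N, longitude 38.6250° W.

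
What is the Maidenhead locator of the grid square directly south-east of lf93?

MF02

Longitude square 9; +1 → 10, wraps to 0, carry into field.
Longitude field L = 11; +1 → 12 = M.
Latitude square 3; −1 → 2.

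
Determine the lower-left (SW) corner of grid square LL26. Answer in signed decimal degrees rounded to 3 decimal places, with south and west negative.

26.000, 44.000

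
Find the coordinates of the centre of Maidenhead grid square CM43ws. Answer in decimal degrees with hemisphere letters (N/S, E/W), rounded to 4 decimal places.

33.7708° N, 130.1250° W

Field C=2, M=12: +2·20° lon, +12·10° lat → SW at lon -140°, lat 30°.
Square 4, 3: +4·2° lon, +3·1° lat → SW at lon -132°, lat 33°.
Subsquare w=22, s=18: +22·0.0833333° lon, +18·0.0416667° lat → SW at lon -130.167°, lat 33.75°.
Cell spans 0.0833333° lon × 0.0416667° lat. Centre is SW corner plus half of each.
latitude 33.7708° N, longitude 130.1250° W.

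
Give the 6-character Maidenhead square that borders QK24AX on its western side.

Longitude subsquare a = 0; −1 → -1, wraps to 23 = x, carry into square.
Longitude square 2; −1 → 1.
The latitude characters are unchanged.

QK14xx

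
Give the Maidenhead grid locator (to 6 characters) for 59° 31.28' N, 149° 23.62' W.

Add 180° to longitude and 90° to latitude: 30.6063, 149.5213.
Field: 30.6063/20 → 1 → B, 149.5213/10 → 14 → O; chars BO.
Square: 10.6063/2 → 5, 9.5213/1 → 9; chars 59.
Subsquare: 0.6063/0.0833333 → 7 → h, 0.5213/0.0416667 → 12 → m; chars hm.

BO59hm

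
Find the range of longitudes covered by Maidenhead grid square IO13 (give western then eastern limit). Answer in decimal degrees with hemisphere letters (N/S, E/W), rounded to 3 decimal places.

Field I=8, O=14: +8·20° lon, +14·10° lat → SW at lon -20°, lat 50°.
Square 1, 3: +1·2° lon, +3·1° lat → SW at lon -18°, lat 53°.
Cell spans 2° lon × 1° lat.
west 18.000° W, east 16.000° W.

18.000° W, 16.000° W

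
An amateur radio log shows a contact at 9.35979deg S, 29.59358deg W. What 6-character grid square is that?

HI50ep

Offset from 180°W / 90°S: lon 150.4064°, lat 80.6402°.
Field: 150.4064/20 → 7 → H, 80.6402/10 → 8 → I; chars HI.
Square: 10.4064/2 → 5, 0.6402/1 → 0; chars 50.
Subsquare: 0.4064/0.0833333 → 4 → e, 0.6402/0.0416667 → 15 → p; chars ep.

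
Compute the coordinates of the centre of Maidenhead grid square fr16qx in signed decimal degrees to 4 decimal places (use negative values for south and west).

86.9792, -76.6250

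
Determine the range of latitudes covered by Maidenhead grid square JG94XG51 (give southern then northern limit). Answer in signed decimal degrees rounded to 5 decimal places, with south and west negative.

-25.74583, -25.74167

Field J=9, G=6: +9·20° lon, +6·10° lat → SW at lon 0°, lat -30°.
Square 9, 4: +9·2° lon, +4·1° lat → SW at lon 18°, lat -26°.
Subsquare x=23, g=6: +23·0.0833333° lon, +6·0.0416667° lat → SW at lon 19.9167°, lat -25.75°.
Extended square 5, 1: +5·0.00833333° lon, +1·0.00416667° lat → SW at lon 19.9583°, lat -25.7458°.
Cell spans 0.00833333° lon × 0.00416667° lat.
south -25.74583, north -25.74167.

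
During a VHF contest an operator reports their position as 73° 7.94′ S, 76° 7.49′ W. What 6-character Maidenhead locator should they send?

FB16wu

Shift to the Maidenhead origin (180°W, 90°S): lon 103.8752, lat 16.8677.
Field: lon ⌊103.8752/20⌋ = 5 → F; lat ⌊16.8677/10⌋ = 1 → B.
Square: lon ⌊3.8752/2⌋ = 1; lat ⌊6.8677/1⌋ = 6.
Subsquare: lon ⌊1.8752/0.0833333⌋ = 22 → w; lat ⌊0.8677/0.0416667⌋ = 20 → u.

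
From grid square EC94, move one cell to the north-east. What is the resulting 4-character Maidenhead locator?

Longitude square 9; +1 → 10, wraps to 0, carry into field.
Longitude field E = 4; +1 → 5 = F.
Latitude square 4; +1 → 5.

FC05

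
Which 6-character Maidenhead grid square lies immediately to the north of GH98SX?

GH99sa

Latitude subsquare x = 23; +1 → 24, wraps to 0 = a, carry into square.
Latitude square 8; +1 → 9.
The longitude characters are unchanged.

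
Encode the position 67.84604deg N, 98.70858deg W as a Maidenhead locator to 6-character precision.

EP07pu

Offset from 180°W / 90°S: lon 81.2914°, lat 157.8460°.
Field (20°×10°, letters A–R): 81.2914/20 → 4 → E, 157.8460/10 → 15 → P; chars EP.
Square (2°×1°, digits 0–9): 1.2914/2 → 0, 7.8460/1 → 7; chars 07.
Subsquare (5′×2.5′, letters a–x): 1.2914/0.0833333 → 15 → p, 0.8460/0.0416667 → 20 → u; chars pu.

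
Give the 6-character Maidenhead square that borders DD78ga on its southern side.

DD77gx

Latitude subsquare a = 0; −1 → -1, wraps to 23 = x, carry into square.
Latitude square 8; −1 → 7.
The longitude characters are unchanged.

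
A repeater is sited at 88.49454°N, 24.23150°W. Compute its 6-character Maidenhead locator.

Offset from 180°W / 90°S: lon 155.7685°, lat 178.4945°.
Field: 155.7685/20 → 7 → H, 178.4945/10 → 17 → R; chars HR.
Square: 15.7685/2 → 7, 8.4945/1 → 8; chars 78.
Subsquare: 1.7685/0.0833333 → 21 → v, 0.4945/0.0416667 → 11 → l; chars vl.

HR78vl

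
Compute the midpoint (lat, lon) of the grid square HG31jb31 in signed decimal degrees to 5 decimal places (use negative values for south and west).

-28.95208, -33.22083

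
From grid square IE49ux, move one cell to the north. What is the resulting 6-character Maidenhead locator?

Latitude subsquare x = 23; +1 → 24, wraps to 0 = a, carry into square.
Latitude square 9; +1 → 10, wraps to 0, carry into field.
Latitude field E = 4; +1 → 5 = F.
The longitude characters are unchanged.

IF40ua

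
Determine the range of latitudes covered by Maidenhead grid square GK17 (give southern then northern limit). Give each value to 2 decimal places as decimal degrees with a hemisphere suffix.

17.00° N, 18.00° N

Field G=6, K=10: +6·20° lon, +10·10° lat → SW at lon -60°, lat 10°.
Square 1, 7: +1·2° lon, +7·1° lat → SW at lon -58°, lat 17°.
Cell spans 2° lon × 1° lat.
south 17.00° N, north 18.00° N.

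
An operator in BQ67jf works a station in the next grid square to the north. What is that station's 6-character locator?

Latitude subsquare f = 5; +1 → 6 = g.
The longitude characters are unchanged.

BQ67jg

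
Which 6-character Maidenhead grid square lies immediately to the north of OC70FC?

Latitude subsquare c = 2; +1 → 3 = d.
The longitude characters are unchanged.

OC70fd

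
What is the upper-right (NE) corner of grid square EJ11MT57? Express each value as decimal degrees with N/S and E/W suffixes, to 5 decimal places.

1.82500° N, 96.95000° W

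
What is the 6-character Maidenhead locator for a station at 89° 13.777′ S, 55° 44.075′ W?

Shift to the Maidenhead origin (180°W, 90°S): lon 124.2654, lat 0.7704.
Field (20°×10°, letters A–R): lon ⌊124.2654/20⌋ = 6 → G; lat ⌊0.7704/10⌋ = 0 → A.
Square (2°×1°, digits 0–9): lon ⌊4.2654/2⌋ = 2; lat ⌊0.7704/1⌋ = 0.
Subsquare (5′×2.5′, letters a–x): lon ⌊0.2654/0.0833333⌋ = 3 → d; lat ⌊0.7704/0.0416667⌋ = 18 → s.

GA20ds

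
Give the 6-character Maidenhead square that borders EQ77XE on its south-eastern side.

EQ87ad

Longitude subsquare x = 23; +1 → 24, wraps to 0 = a, carry into square.
Longitude square 7; +1 → 8.
Latitude subsquare e = 4; −1 → 3 = d.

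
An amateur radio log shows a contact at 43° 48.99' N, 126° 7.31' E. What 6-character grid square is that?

PN33bt

Offset from 180°W / 90°S: lon 306.1218°, lat 133.8165°.
Field: 306.1218/20 → 15 → P, 133.8165/10 → 13 → N; chars PN.
Square: 6.1218/2 → 3, 3.8165/1 → 3; chars 33.
Subsquare: 0.1218/0.0833333 → 1 → b, 0.8165/0.0416667 → 19 → t; chars bt.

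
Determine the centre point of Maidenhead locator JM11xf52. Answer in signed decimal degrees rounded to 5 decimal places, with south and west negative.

Field J=9, M=12: +9·20° lon, +12·10° lat → SW at lon 0°, lat 30°.
Square 1, 1: +1·2° lon, +1·1° lat → SW at lon 2°, lat 31°.
Subsquare x=23, f=5: +23·0.0833333° lon, +5·0.0416667° lat → SW at lon 3.91667°, lat 31.2083°.
Extended square 5, 2: +5·0.00833333° lon, +2·0.00416667° lat → SW at lon 3.95833°, lat 31.2167°.
Cell spans 0.00833333° lon × 0.00416667° lat. Centre is SW corner plus half of each.
latitude 31.21875, longitude 3.96250.

31.21875, 3.96250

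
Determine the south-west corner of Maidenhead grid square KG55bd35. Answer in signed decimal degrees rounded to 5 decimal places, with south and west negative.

Field K=10, G=6: +10·20° lon, +6·10° lat → SW at lon 20°, lat -30°.
Square 5, 5: +5·2° lon, +5·1° lat → SW at lon 30°, lat -25°.
Subsquare b=1, d=3: +1·0.0833333° lon, +3·0.0416667° lat → SW at lon 30.0833°, lat -24.875°.
Extended square 3, 5: +3·0.00833333° lon, +5·0.00416667° lat → SW at lon 30.1083°, lat -24.8542°.
latitude -24.85417, longitude 30.10833.

-24.85417, 30.10833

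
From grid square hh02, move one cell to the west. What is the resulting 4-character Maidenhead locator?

GH92

Longitude square 0; −1 → -1, wraps to 9, carry into field.
Longitude field H = 7; −1 → 6 = G.
The latitude characters are unchanged.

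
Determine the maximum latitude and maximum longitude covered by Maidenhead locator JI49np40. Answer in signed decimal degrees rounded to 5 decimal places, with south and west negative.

Field J=9, I=8: +9·20° lon, +8·10° lat → SW at lon 0°, lat -10°.
Square 4, 9: +4·2° lon, +9·1° lat → SW at lon 8°, lat -1°.
Subsquare n=13, p=15: +13·0.0833333° lon, +15·0.0416667° lat → SW at lon 9.08333°, lat -0.375°.
Extended square 4, 0: +4·0.00833333° lon, +0·0.00416667° lat → SW at lon 9.11667°, lat -0.375°.
Cell spans 0.00833333° lon × 0.00416667° lat. NE corner is SW corner plus one full cell.
latitude -0.37083, longitude 9.12500.

-0.37083, 9.12500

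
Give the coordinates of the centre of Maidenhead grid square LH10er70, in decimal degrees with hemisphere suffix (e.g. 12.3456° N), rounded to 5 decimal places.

19.28958° S, 42.39583° E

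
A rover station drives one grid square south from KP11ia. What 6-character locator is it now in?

KP10ix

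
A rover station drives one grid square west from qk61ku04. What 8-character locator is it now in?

QK61ju94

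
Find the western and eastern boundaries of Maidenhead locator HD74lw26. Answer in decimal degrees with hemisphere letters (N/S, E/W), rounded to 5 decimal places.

Field H=7, D=3: +7·20° lon, +3·10° lat → SW at lon -40°, lat -60°.
Square 7, 4: +7·2° lon, +4·1° lat → SW at lon -26°, lat -56°.
Subsquare l=11, w=22: +11·0.0833333° lon, +22·0.0416667° lat → SW at lon -25.0833°, lat -55.0833°.
Extended square 2, 6: +2·0.00833333° lon, +6·0.00416667° lat → SW at lon -25.0667°, lat -55.0583°.
Cell spans 0.00833333° lon × 0.00416667° lat.
west 25.06667° W, east 25.05833° W.

25.06667° W, 25.05833° W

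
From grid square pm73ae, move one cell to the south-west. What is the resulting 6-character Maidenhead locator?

Longitude subsquare a = 0; −1 → -1, wraps to 23 = x, carry into square.
Longitude square 7; −1 → 6.
Latitude subsquare e = 4; −1 → 3 = d.

PM63xd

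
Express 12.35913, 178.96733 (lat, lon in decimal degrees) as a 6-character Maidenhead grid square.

RK92li

Offset from 180°W / 90°S: lon 358.9673°, lat 102.3591°.
Field: lon ⌊358.9673/20⌋ = 17 → R; lat ⌊102.3591/10⌋ = 10 → K.
Square: lon ⌊18.9673/2⌋ = 9; lat ⌊2.3591/1⌋ = 2.
Subsquare: lon ⌊0.9673/0.0833333⌋ = 11 → l; lat ⌊0.3591/0.0416667⌋ = 8 → i.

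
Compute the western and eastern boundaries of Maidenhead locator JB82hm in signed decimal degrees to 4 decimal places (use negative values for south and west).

16.5833, 16.6667

Field J=9, B=1: +9·20° lon, +1·10° lat → SW at lon 0°, lat -80°.
Square 8, 2: +8·2° lon, +2·1° lat → SW at lon 16°, lat -78°.
Subsquare h=7, m=12: +7·0.0833333° lon, +12·0.0416667° lat → SW at lon 16.5833°, lat -77.5°.
Cell spans 0.0833333° lon × 0.0416667° lat.
west 16.5833, east 16.6667.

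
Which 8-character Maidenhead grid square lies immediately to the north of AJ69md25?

AJ69md26

Latitude extended square 5; +1 → 6.
The longitude characters are unchanged.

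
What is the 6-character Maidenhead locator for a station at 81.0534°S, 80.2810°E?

NA08dw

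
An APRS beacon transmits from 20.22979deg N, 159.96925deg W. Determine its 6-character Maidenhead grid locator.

BL00af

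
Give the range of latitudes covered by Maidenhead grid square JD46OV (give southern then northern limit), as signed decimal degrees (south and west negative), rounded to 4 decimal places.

-53.1250, -53.0833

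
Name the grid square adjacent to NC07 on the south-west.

MC96

Longitude square 0; −1 → -1, wraps to 9, carry into field.
Longitude field N = 13; −1 → 12 = M.
Latitude square 7; −1 → 6.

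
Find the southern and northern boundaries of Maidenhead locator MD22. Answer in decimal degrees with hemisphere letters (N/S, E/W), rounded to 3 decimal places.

58.000° S, 57.000° S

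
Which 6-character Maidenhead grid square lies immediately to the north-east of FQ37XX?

Longitude subsquare x = 23; +1 → 24, wraps to 0 = a, carry into square.
Longitude square 3; +1 → 4.
Latitude subsquare x = 23; +1 → 24, wraps to 0 = a, carry into square.
Latitude square 7; +1 → 8.

FQ48aa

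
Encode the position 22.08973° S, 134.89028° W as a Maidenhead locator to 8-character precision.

Add 180° to longitude and 90° to latitude: 45.10972, 67.91027.
Field: 45.10972/20 → 2 → C, 67.91027/10 → 6 → G; chars CG.
Square: 5.10972/2 → 2, 7.91027/1 → 7; chars 27.
Subsquare: 1.10972/0.0833333 → 13 → n, 0.91027/0.0416667 → 21 → v; chars nv.
Extended square: 0.02639/0.00833333 → 3, 0.03527/0.00416667 → 8; chars 38.

CG27nv38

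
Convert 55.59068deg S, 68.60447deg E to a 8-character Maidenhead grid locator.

Add 180° to longitude and 90° to latitude: 248.60447, 34.40932.
Field: lon ⌊248.60447/20⌋ = 12 → M; lat ⌊34.40932/10⌋ = 3 → D.
Square: lon ⌊8.60447/2⌋ = 4; lat ⌊4.40932/1⌋ = 4.
Subsquare: lon ⌊0.60447/0.0833333⌋ = 7 → h; lat ⌊0.40932/0.0416667⌋ = 9 → j.
Extended square: lon ⌊0.02114/0.00833333⌋ = 2; lat ⌊0.03432/0.00416667⌋ = 8.

MD44hj28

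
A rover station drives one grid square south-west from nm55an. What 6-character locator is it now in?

Longitude subsquare a = 0; −1 → -1, wraps to 23 = x, carry into square.
Longitude square 5; −1 → 4.
Latitude subsquare n = 13; −1 → 12 = m.

NM45xm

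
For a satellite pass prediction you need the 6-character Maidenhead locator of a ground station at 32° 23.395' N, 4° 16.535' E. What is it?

JM22dj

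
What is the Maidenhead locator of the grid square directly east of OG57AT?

Longitude subsquare a = 0; +1 → 1 = b.
The latitude characters are unchanged.

OG57bt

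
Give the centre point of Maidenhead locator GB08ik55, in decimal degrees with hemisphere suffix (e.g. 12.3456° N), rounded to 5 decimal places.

71.56042° S, 59.28750° W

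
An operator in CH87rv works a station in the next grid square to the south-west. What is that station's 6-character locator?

Longitude subsquare r = 17; −1 → 16 = q.
Latitude subsquare v = 21; −1 → 20 = u.

CH87qu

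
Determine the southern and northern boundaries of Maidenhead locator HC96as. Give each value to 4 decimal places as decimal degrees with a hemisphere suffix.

Field H=7, C=2: +7·20° lon, +2·10° lat → SW at lon -40°, lat -70°.
Square 9, 6: +9·2° lon, +6·1° lat → SW at lon -22°, lat -64°.
Subsquare a=0, s=18: +0·0.0833333° lon, +18·0.0416667° lat → SW at lon -22°, lat -63.25°.
Cell spans 0.0833333° lon × 0.0416667° lat.
south 63.2500° S, north 63.2083° S.

63.2500° S, 63.2083° S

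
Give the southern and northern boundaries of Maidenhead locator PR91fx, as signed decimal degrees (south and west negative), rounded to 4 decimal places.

81.9583, 82.0000

Field P=15, R=17: +15·20° lon, +17·10° lat → SW at lon 120°, lat 80°.
Square 9, 1: +9·2° lon, +1·1° lat → SW at lon 138°, lat 81°.
Subsquare f=5, x=23: +5·0.0833333° lon, +23·0.0416667° lat → SW at lon 138.417°, lat 81.9583°.
Cell spans 0.0833333° lon × 0.0416667° lat.
south 81.9583, north 82.0000.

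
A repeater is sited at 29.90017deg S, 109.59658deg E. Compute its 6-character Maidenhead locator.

OG40tc

Offset from 180°W / 90°S: lon 289.5966°, lat 60.0998°.
Field (20°×10°, letters A–R): 289.5966/20 → 14 → O, 60.0998/10 → 6 → G; chars OG.
Square (2°×1°, digits 0–9): 9.5966/2 → 4, 0.0998/1 → 0; chars 40.
Subsquare (5′×2.5′, letters a–x): 1.5966/0.0833333 → 19 → t, 0.0998/0.0416667 → 2 → c; chars tc.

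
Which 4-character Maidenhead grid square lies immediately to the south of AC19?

Latitude square 9; −1 → 8.
The longitude characters are unchanged.

AC18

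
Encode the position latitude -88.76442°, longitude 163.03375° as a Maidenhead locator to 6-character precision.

RA11mf

Offset from 180°W / 90°S: lon 343.0337°, lat 1.2356°.
Field: 343.0337/20 → 17 → R, 1.2356/10 → 0 → A; chars RA.
Square: 3.0337/2 → 1, 1.2356/1 → 1; chars 11.
Subsquare: 1.0337/0.0833333 → 12 → m, 0.2356/0.0416667 → 5 → f; chars mf.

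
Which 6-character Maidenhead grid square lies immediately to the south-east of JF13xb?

Longitude subsquare x = 23; +1 → 24, wraps to 0 = a, carry into square.
Longitude square 1; +1 → 2.
Latitude subsquare b = 1; −1 → 0 = a.

JF23aa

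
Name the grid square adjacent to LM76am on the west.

LM66xm

Longitude subsquare a = 0; −1 → -1, wraps to 23 = x, carry into square.
Longitude square 7; −1 → 6.
The latitude characters are unchanged.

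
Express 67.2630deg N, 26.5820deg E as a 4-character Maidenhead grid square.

Shift to the Maidenhead origin (180°W, 90°S): lon 206.58, lat 157.26.
Field: lon ⌊206.58/20⌋ = 10 → K; lat ⌊157.26/10⌋ = 15 → P.
Square: lon ⌊6.58/2⌋ = 3; lat ⌊7.26/1⌋ = 7.

KP37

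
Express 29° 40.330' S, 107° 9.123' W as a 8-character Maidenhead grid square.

Shift to the Maidenhead origin (180°W, 90°S): lon 72.84795, lat 60.32783.
Field (20°×10°, letters A–R): lon ⌊72.84795/20⌋ = 3 → D; lat ⌊60.32783/10⌋ = 6 → G.
Square (2°×1°, digits 0–9): lon ⌊12.84795/2⌋ = 6; lat ⌊0.32783/1⌋ = 0.
Subsquare (5′×2.5′, letters a–x): lon ⌊0.84795/0.0833333⌋ = 10 → k; lat ⌊0.32783/0.0416667⌋ = 7 → h.
Extended square (30″×15″, digits 0–9): lon ⌊0.01462/0.00833333⌋ = 1; lat ⌊0.03617/0.00416667⌋ = 8.

DG60kh18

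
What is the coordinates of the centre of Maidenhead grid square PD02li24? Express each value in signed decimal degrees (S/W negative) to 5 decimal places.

-57.64792, 120.93750

Field P=15, D=3: +15·20° lon, +3·10° lat → SW at lon 120°, lat -60°.
Square 0, 2: +0·2° lon, +2·1° lat → SW at lon 120°, lat -58°.
Subsquare l=11, i=8: +11·0.0833333° lon, +8·0.0416667° lat → SW at lon 120.917°, lat -57.6667°.
Extended square 2, 4: +2·0.00833333° lon, +4·0.00416667° lat → SW at lon 120.933°, lat -57.65°.
Cell spans 0.00833333° lon × 0.00416667° lat. Centre is SW corner plus half of each.
latitude -57.64792, longitude 120.93750.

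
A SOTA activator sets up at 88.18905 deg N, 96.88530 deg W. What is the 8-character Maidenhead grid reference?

ER18ne35

Offset from 180°W / 90°S: lon 83.11470°, lat 178.18905°.
Field: 83.11470/20 → 4 → E, 178.18905/10 → 17 → R; chars ER.
Square: 3.11470/2 → 1, 8.18905/1 → 8; chars 18.
Subsquare: 1.11470/0.0833333 → 13 → n, 0.18905/0.0416667 → 4 → e; chars ne.
Extended square: 0.03137/0.00833333 → 3, 0.02238/0.00416667 → 5; chars 35.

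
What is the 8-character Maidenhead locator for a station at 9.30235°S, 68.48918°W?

Shift to the Maidenhead origin (180°W, 90°S): lon 111.51082, lat 80.69765.
Field: lon ⌊111.51082/20⌋ = 5 → F; lat ⌊80.69765/10⌋ = 8 → I.
Square: lon ⌊11.51082/2⌋ = 5; lat ⌊0.69765/1⌋ = 0.
Subsquare: lon ⌊1.51082/0.0833333⌋ = 18 → s; lat ⌊0.69765/0.0416667⌋ = 16 → q.
Extended square: lon ⌊0.01082/0.00833333⌋ = 1; lat ⌊0.03098/0.00416667⌋ = 7.

FI50sq17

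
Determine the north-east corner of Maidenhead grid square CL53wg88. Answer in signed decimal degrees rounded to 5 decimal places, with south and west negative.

23.28750, -128.09167

Field C=2, L=11: +2·20° lon, +11·10° lat → SW at lon -140°, lat 20°.
Square 5, 3: +5·2° lon, +3·1° lat → SW at lon -130°, lat 23°.
Subsquare w=22, g=6: +22·0.0833333° lon, +6·0.0416667° lat → SW at lon -128.167°, lat 23.25°.
Extended square 8, 8: +8·0.00833333° lon, +8·0.00416667° lat → SW at lon -128.1°, lat 23.2833°.
Cell spans 0.00833333° lon × 0.00416667° lat. NE corner is SW corner plus one full cell.
latitude 23.28750, longitude -128.09167.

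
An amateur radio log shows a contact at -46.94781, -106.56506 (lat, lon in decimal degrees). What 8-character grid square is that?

Shift to the Maidenhead origin (180°W, 90°S): lon 73.43494, lat 43.05219.
Field: 73.43494/20 → 3 → D, 43.05219/10 → 4 → E; chars DE.
Square: 13.43494/2 → 6, 3.05219/1 → 3; chars 63.
Subsquare: 1.43494/0.0833333 → 17 → r, 0.05219/0.0416667 → 1 → b; chars rb.
Extended square: 0.01827/0.00833333 → 2, 0.01052/0.00416667 → 2; chars 22.

DE63rb22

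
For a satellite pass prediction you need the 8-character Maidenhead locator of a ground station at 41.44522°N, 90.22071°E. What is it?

Add 180° to longitude and 90° to latitude: 270.22071, 131.44522.
Field: lon ⌊270.22071/20⌋ = 13 → N; lat ⌊131.44522/10⌋ = 13 → N.
Square: lon ⌊10.22071/2⌋ = 5; lat ⌊1.44522/1⌋ = 1.
Subsquare: lon ⌊0.22071/0.0833333⌋ = 2 → c; lat ⌊0.44522/0.0416667⌋ = 10 → k.
Extended square: lon ⌊0.05404/0.00833333⌋ = 6; lat ⌊0.02855/0.00416667⌋ = 6.

NN51ck66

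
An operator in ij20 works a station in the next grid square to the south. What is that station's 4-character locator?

II29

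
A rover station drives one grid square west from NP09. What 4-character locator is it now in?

MP99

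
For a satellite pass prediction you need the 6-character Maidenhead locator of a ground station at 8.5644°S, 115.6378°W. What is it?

Offset from 180°W / 90°S: lon 64.3622°, lat 81.4356°.
Field: 64.3622/20 → 3 → D, 81.4356/10 → 8 → I; chars DI.
Square: 4.3622/2 → 2, 1.4356/1 → 1; chars 21.
Subsquare: 0.3622/0.0833333 → 4 → e, 0.4356/0.0416667 → 10 → k; chars ek.

DI21ek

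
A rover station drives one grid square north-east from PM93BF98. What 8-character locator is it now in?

PM93cf09

Longitude extended square 9; +1 → 10, wraps to 0, carry into subsquare.
Longitude subsquare b = 1; +1 → 2 = c.
Latitude extended square 8; +1 → 9.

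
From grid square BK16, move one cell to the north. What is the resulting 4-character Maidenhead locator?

Latitude square 6; +1 → 7.
The longitude characters are unchanged.

BK17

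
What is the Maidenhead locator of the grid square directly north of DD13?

Latitude square 3; +1 → 4.
The longitude characters are unchanged.

DD14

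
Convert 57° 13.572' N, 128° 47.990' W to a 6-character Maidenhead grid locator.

CO57of

Shift to the Maidenhead origin (180°W, 90°S): lon 51.2002, lat 147.2262.
Field (20°×10°, letters A–R): 51.2002/20 → 2 → C, 147.2262/10 → 14 → O; chars CO.
Square (2°×1°, digits 0–9): 11.2002/2 → 5, 7.2262/1 → 7; chars 57.
Subsquare (5′×2.5′, letters a–x): 1.2002/0.0833333 → 14 → o, 0.2262/0.0416667 → 5 → f; chars of.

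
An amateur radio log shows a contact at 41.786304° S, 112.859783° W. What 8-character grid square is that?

DE38nf61

Add 180° to longitude and 90° to latitude: 67.14022, 48.21370.
Field: 67.14022/20 → 3 → D, 48.21370/10 → 4 → E; chars DE.
Square: 7.14022/2 → 3, 8.21370/1 → 8; chars 38.
Subsquare: 1.14022/0.0833333 → 13 → n, 0.21370/0.0416667 → 5 → f; chars nf.
Extended square: 0.05688/0.00833333 → 6, 0.00536/0.00416667 → 1; chars 61.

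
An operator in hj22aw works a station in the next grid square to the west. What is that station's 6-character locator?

HJ12xw

Longitude subsquare a = 0; −1 → -1, wraps to 23 = x, carry into square.
Longitude square 2; −1 → 1.
The latitude characters are unchanged.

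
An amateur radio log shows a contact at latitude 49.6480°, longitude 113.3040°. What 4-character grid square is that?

Shift to the Maidenhead origin (180°W, 90°S): lon 293.30, lat 139.65.
Field (20°×10°, letters A–R): 293.30/20 → 14 → O, 139.65/10 → 13 → N; chars ON.
Square (2°×1°, digits 0–9): 13.30/2 → 6, 9.65/1 → 9; chars 69.

ON69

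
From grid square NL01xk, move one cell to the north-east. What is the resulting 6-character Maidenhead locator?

Longitude subsquare x = 23; +1 → 24, wraps to 0 = a, carry into square.
Longitude square 0; +1 → 1.
Latitude subsquare k = 10; +1 → 11 = l.

NL11al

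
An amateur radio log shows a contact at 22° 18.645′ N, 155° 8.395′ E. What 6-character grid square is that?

QL72nh

Offset from 180°W / 90°S: lon 335.1399°, lat 112.3107°.
Field (20°×10°, letters A–R): 335.1399/20 → 16 → Q, 112.3107/10 → 11 → L; chars QL.
Square (2°×1°, digits 0–9): 15.1399/2 → 7, 2.3107/1 → 2; chars 72.
Subsquare (5′×2.5′, letters a–x): 1.1399/0.0833333 → 13 → n, 0.3107/0.0416667 → 7 → h; chars nh.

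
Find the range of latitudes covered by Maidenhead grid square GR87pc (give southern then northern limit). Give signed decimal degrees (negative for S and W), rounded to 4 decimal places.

87.0833, 87.1250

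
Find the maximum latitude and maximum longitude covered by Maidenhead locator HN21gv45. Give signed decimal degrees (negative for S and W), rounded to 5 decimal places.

Field H=7, N=13: +7·20° lon, +13·10° lat → SW at lon -40°, lat 40°.
Square 2, 1: +2·2° lon, +1·1° lat → SW at lon -36°, lat 41°.
Subsquare g=6, v=21: +6·0.0833333° lon, +21·0.0416667° lat → SW at lon -35.5°, lat 41.875°.
Extended square 4, 5: +4·0.00833333° lon, +5·0.00416667° lat → SW at lon -35.4667°, lat 41.8958°.
Cell spans 0.00833333° lon × 0.00416667° lat. NE corner is SW corner plus one full cell.
latitude 41.90000, longitude -35.45833.

41.90000, -35.45833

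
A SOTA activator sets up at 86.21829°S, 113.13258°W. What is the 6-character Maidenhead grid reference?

Add 180° to longitude and 90° to latitude: 66.8674, 3.7817.
Field: lon ⌊66.8674/20⌋ = 3 → D; lat ⌊3.7817/10⌋ = 0 → A.
Square: lon ⌊6.8674/2⌋ = 3; lat ⌊3.7817/1⌋ = 3.
Subsquare: lon ⌊0.8674/0.0833333⌋ = 10 → k; lat ⌊0.7817/0.0416667⌋ = 18 → s.

DA33ks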